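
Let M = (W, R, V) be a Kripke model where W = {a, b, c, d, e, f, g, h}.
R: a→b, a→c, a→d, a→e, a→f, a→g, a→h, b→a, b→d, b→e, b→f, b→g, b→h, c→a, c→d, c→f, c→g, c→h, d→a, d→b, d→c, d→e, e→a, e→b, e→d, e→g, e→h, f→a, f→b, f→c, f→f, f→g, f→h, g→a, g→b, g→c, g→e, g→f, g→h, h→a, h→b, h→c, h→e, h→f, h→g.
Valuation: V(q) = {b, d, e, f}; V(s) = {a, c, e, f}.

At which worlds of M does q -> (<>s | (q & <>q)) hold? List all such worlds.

a, b, c, d, e, f, g, h

Let φ = q -> (<>s | (q & <>q)). Evaluate φ at each world:
  a (successors {b, c, d, e, f, g, h}): φ is true.
  b (successors {a, d, e, f, g, h}): φ is true.
  c (successors {a, d, f, g, h}): φ is true.
  d (successors {a, b, c, e}): φ is true.
  e (successors {a, b, d, g, h}): φ is true.
  f (successors {a, b, c, f, g, h}): φ is true.
  g (successors {a, b, c, e, f, h}): φ is true.
  h (successors {a, b, c, e, f, g}): φ is true.
For instance, at e:
  At e: q is true, <>s | (q & <>q) is true, so q -> (<>s | (q & <>q)) is true.
    At e: <>s is true, q & <>q is true, so <>s | (q & <>q) is true.
      At e: <>s requires s at some successor in {a, b, d, g, h}.
        s holds at a, so <>s is true at e.
      At e: q is true, <>q is true, so q & <>q is true.
Satisfying worlds: {a, b, c, d, e, f, g, h}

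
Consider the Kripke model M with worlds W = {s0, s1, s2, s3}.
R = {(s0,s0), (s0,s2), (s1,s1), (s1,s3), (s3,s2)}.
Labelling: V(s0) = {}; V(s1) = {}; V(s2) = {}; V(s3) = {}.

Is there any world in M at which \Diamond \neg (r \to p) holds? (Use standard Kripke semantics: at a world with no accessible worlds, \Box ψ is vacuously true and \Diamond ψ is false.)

Let φ = \Diamond \neg (r \to p). Evaluate φ at each world:
  s0 (successors {s0, s2}): φ is false.
  s1 (successors {s1, s3}): φ is false.
  s2 (successors ∅): φ is false.
  s3 (successors {s2}): φ is false.
For instance, at s3:
  At s3: \Diamond \neg (r \to p) requires \neg (r \to p) at some successor in {s2}.
    At s2: \neg (r \to p) is false.
  So \Diamond \neg (r \to p) is false at s3.

No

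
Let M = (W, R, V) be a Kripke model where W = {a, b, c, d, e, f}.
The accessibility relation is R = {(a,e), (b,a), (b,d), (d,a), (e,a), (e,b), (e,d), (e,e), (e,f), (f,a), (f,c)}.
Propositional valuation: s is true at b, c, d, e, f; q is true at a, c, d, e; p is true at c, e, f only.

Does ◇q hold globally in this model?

No

Let φ = ◇q. Evaluate φ at each world:
  a (successors {e}): φ is true.
  b (successors {a, d}): φ is true.
  c (successors ∅): φ is false.
  d (successors {a}): φ is true.
  e (successors {a, b, d, e, f}): φ is true.
  f (successors {a, c}): φ is true.
Detail at c (counterexample):
  At c: no accessible worlds, so ◇q is false.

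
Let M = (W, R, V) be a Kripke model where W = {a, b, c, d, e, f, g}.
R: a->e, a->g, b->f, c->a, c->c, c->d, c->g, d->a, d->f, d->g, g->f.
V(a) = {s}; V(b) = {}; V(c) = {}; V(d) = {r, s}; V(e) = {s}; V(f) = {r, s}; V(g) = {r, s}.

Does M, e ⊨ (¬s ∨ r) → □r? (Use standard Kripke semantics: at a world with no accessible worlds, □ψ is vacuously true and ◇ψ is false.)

Recall that □ψ holds at a world iff ψ holds at every accessible world, and ◇ψ holds iff ψ holds at some accessible world.
At e: ¬s ∨ r is false, □r is true, so (¬s ∨ r) → □r is true.
  At e: no accessible worlds, so □r holds vacuously.

Yes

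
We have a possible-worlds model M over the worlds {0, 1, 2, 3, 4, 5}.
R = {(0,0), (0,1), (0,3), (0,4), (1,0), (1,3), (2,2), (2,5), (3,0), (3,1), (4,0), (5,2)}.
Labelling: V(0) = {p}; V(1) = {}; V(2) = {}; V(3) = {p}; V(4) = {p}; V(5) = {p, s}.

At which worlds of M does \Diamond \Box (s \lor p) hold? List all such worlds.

Recall that \Box ψ holds at a world iff ψ holds at every accessible world, and \Diamond ψ holds iff ψ holds at some accessible world.
Let φ = \Diamond \Box (s \lor p). Evaluate φ at each world:
  0 (successors {0, 1, 3, 4}): φ is true.
  1 (successors {0, 3}): φ is false.
  2 (successors {2, 5}): φ is false.
  3 (successors {0, 1}): φ is true.
  4 (successors {0}): φ is false.
  5 (successors {2}): φ is false.
For instance, at 3:
  At 3: \Diamond \Box (s \lor p) requires \Box (s \lor p) at some successor in {0, 1}.
    \Box (s \lor p) holds at 1, so \Diamond \Box (s \lor p) is true at 3.
      At 1: \Box (s \lor p) requires s \lor p at every successor {0, 3}.
        At 0: s \lor p is true.
        At 3: s \lor p is true.
      So \Box (s \lor p) is true at 1.
Satisfying worlds: {0, 3}

0, 3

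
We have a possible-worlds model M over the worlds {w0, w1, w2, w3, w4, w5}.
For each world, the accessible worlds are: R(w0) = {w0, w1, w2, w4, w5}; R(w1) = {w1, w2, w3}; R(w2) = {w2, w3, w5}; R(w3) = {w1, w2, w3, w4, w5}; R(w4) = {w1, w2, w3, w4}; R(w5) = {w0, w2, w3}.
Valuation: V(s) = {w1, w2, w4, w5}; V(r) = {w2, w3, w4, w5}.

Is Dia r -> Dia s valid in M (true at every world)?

Yes

Recall that Dia ψ holds at a world iff ψ holds at some accessible world.
Let φ = Dia r -> Dia s. Evaluate φ at each world:
  w0 (successors {w0, w1, w2, w4, w5}): φ is true.
  w1 (successors {w1, w2, w3}): φ is true.
  w2 (successors {w2, w3, w5}): φ is true.
  w3 (successors {w1, w2, w3, w4, w5}): φ is true.
  w4 (successors {w1, w2, w3, w4}): φ is true.
  w5 (successors {w0, w2, w3}): φ is true.
For instance, at w5:
  At w5: Dia r is true, Dia s is true, so Dia r -> Dia s is true.
    At w5: Dia r requires r at some successor in {w0, w2, w3}.
      r holds at w2, so Dia r is true at w5.
    At w5: Dia s requires s at some successor in {w0, w2, w3}.
      s holds at w2, so Dia s is true at w5.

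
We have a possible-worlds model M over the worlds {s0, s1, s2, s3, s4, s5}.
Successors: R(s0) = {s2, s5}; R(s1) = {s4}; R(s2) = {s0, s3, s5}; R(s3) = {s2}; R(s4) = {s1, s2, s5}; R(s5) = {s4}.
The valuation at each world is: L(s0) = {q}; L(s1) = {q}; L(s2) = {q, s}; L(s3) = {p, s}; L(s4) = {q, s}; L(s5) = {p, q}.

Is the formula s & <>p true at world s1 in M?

At s1: s is false, <>p is false, so s & <>p is false.
  At s1: <>p requires p at some successor in {s4}.
    At s4: p is false.
  So <>p is false at s1.

No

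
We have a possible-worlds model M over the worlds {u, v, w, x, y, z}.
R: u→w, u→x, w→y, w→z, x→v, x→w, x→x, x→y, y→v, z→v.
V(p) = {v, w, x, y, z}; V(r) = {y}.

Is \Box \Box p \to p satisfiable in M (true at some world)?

Yes

Recall that \Box ψ holds at a world iff ψ holds at every accessible world, and \Diamond ψ holds iff ψ holds at some accessible world.
Let φ = \Box \Box p \to p. Evaluate φ at each world:
  u (successors {w, x}): φ is false.
  v (successors ∅): φ is true.
  w (successors {y, z}): φ is true.
  x (successors {v, w, x, y}): φ is true.
  y (successors {v}): φ is true.
  z (successors {v}): φ is true.
Detail at v (witness):
  At v: \Box \Box p is true, p is true, so \Box \Box p \to p is true.
    At v: no accessible worlds, so \Box \Box p holds vacuously.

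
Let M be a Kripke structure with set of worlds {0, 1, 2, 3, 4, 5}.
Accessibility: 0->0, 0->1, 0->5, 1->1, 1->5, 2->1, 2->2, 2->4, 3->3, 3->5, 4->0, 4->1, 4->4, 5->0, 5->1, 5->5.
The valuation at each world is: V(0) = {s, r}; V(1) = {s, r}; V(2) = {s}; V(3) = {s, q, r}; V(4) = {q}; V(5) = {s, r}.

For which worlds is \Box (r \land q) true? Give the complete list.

none

Let φ = \Box (r \land q). Evaluate φ at each world:
  0 (successors {0, 1, 5}): φ is false.
  1 (successors {1, 5}): φ is false.
  2 (successors {1, 2, 4}): φ is false.
  3 (successors {3, 5}): φ is false.
  4 (successors {0, 1, 4}): φ is false.
  5 (successors {0, 1, 5}): φ is false.
For instance, at 4:
  At 4: \Box (r \land q) requires r \land q at every successor {0, 1, 4}.
    r \land q fails at 0, so \Box (r \land q) is false at 4.
Satisfying worlds: none.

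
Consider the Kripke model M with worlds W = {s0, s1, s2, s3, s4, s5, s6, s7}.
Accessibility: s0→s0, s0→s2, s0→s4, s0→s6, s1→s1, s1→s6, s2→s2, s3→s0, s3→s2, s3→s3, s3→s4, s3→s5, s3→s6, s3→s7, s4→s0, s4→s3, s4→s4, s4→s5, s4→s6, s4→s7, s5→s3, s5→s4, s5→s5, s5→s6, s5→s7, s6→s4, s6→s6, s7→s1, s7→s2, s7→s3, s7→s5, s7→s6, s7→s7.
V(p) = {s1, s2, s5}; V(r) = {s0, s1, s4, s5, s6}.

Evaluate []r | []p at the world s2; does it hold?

Yes

At s2: []r is false, []p is true, so []r | []p is true.
  At s2: []r requires r at every successor {s2}.
    r fails at s2, so []r is false at s2.
  At s2: []p requires p at every successor {s2}.
    At s2: p is true.
  So []p is true at s2.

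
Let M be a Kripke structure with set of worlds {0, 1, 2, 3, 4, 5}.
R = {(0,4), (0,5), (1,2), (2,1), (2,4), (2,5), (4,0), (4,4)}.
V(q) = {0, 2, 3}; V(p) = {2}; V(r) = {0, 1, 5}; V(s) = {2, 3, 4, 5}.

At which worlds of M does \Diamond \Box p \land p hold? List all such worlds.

Recall that \Box ψ holds at a world iff ψ holds at every accessible world, and \Diamond ψ holds iff ψ holds at some accessible world.
Let φ = \Diamond \Box p \land p. Evaluate φ at each world:
  0 (successors {4, 5}): φ is false.
  1 (successors {2}): φ is false.
  2 (successors {1, 4, 5}): φ is true.
  3 (successors ∅): φ is false.
  4 (successors {0, 4}): φ is false.
  5 (successors ∅): φ is false.
For instance, at 4:
  At 4: \Diamond \Box p is false, p is false, so \Diamond \Box p \land p is false.
    At 4: \Diamond \Box p requires \Box p at some successor in {0, 4}.
      At 0: \Box p is false.
      At 4: \Box p is false.
    So \Diamond \Box p is false at 4.
Satisfying worlds: {2}

2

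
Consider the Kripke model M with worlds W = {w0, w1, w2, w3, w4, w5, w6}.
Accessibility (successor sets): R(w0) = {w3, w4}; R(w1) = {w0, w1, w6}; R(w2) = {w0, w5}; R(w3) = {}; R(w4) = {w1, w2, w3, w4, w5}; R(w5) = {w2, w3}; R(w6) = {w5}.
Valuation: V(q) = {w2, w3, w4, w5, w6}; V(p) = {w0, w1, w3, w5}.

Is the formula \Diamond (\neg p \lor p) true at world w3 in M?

No

At w3: no accessible worlds, so \Diamond (\neg p \lor p) is false.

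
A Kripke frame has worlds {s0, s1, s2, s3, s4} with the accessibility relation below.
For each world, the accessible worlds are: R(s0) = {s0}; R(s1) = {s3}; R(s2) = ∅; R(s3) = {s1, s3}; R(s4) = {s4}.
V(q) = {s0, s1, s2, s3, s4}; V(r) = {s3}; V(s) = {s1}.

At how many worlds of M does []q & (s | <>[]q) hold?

Let φ = []q & (s | <>[]q). Evaluate φ at each world:
  s0 (successors {s0}): φ is true.
  s1 (successors {s3}): φ is true.
  s2 (successors ∅): φ is false.
  s3 (successors {s1, s3}): φ is true.
  s4 (successors {s4}): φ is true.
For instance, at s0:
  At s0: []q is true, s | <>[]q is true, so []q & (s | <>[]q) is true.
    At s0: []q requires q at every successor {s0}.
      At s0: q is true.
    So []q is true at s0.
    At s0: s is false, <>[]q is true, so s | <>[]q is true.
      At s0: <>[]q requires []q at some successor in {s0}.
        []q holds at s0, so <>[]q is true at s0.
Satisfying worlds: {s0, s1, s3, s4}

4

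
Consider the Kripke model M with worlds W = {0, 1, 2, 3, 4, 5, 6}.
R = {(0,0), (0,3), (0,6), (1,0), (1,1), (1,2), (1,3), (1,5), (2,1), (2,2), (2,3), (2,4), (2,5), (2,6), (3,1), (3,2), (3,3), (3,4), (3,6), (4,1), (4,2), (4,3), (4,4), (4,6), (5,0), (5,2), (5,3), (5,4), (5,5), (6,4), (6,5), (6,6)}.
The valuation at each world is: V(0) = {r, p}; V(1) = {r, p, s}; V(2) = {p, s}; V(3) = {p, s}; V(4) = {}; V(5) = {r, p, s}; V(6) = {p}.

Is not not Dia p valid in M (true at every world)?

Yes

Let φ = not not Dia p. Evaluate φ at each world:
  0 (successors {0, 3, 6}): φ is true.
  1 (successors {0, 1, 2, 3, 5}): φ is true.
  2 (successors {1, 2, 3, 4, 5, 6}): φ is true.
  3 (successors {1, 2, 3, 4, 6}): φ is true.
  4 (successors {1, 2, 3, 4, 6}): φ is true.
  5 (successors {0, 2, 3, 4, 5}): φ is true.
  6 (successors {4, 5, 6}): φ is true.
For instance, at 2:
  At 2: not Dia p is false, so not not Dia p is true.
    At 2: Dia p is true, so not Dia p is false.
      At 2: Dia p requires p at some successor in {1, 2, 3, 4, 5, 6}.
        p holds at 1, so Dia p is true at 2.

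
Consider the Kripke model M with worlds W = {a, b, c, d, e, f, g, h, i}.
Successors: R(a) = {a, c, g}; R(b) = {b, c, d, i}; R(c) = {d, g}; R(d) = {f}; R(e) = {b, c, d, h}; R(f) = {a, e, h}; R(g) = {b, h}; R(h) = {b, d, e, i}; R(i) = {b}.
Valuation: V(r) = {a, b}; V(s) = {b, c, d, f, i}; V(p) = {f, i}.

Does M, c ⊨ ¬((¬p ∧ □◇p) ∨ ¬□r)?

No

Recall that □ψ holds at a world iff ψ holds at every accessible world, and ◇ψ holds iff ψ holds at some accessible world.
At c: (¬p ∧ □◇p) ∨ ¬□r is true, so ¬((¬p ∧ □◇p) ∨ ¬□r) is false.
  At c: ¬p ∧ □◇p is false, ¬□r is true, so (¬p ∧ □◇p) ∨ ¬□r is true.
    At c: ¬p is true, □◇p is false, so ¬p ∧ □◇p is false.
      At c: □◇p requires ◇p at every successor {d, g}.
        ◇p fails at g, so □◇p is false at c.
    At c: □r is false, so ¬□r is true.
      At c: □r requires r at every successor {d, g}.
        r fails at d, so □r is false at c.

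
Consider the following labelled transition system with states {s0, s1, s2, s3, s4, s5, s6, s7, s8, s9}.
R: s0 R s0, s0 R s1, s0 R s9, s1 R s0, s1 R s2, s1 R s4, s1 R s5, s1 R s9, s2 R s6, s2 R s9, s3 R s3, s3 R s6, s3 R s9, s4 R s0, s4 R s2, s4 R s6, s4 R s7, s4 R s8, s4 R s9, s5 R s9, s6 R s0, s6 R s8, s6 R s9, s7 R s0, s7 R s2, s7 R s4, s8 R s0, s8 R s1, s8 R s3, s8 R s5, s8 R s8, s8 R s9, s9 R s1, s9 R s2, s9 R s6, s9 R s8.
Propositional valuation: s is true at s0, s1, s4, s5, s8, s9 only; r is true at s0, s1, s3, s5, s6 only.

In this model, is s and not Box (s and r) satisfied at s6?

No

At s6: s is false, not Box (s and r) is true, so s and not Box (s and r) is false.
  At s6: Box (s and r) is false, so not Box (s and r) is true.
    At s6: Box (s and r) requires s and r at every successor {s0, s8, s9}.
      s and r fails at s8, so Box (s and r) is false at s6.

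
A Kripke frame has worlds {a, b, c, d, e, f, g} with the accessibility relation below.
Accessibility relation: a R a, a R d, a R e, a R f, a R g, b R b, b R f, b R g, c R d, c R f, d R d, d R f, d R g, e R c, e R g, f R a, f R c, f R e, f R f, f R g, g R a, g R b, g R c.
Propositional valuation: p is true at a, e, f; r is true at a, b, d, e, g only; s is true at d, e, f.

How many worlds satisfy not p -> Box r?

3

Let φ = not p -> Box r. Evaluate φ at each world:
  a (successors {a, d, e, f, g}): φ is true.
  b (successors {b, f, g}): φ is false.
  c (successors {d, f}): φ is false.
  d (successors {d, f, g}): φ is false.
  e (successors {c, g}): φ is true.
  f (successors {a, c, e, f, g}): φ is true.
  g (successors {a, b, c}): φ is false.
For instance, at a:
  At a: not p is false, Box r is false, so not p -> Box r is true.
    At a: Box r requires r at every successor {a, d, e, f, g}.
      r fails at f, so Box r is false at a.
Satisfying worlds: {a, e, f}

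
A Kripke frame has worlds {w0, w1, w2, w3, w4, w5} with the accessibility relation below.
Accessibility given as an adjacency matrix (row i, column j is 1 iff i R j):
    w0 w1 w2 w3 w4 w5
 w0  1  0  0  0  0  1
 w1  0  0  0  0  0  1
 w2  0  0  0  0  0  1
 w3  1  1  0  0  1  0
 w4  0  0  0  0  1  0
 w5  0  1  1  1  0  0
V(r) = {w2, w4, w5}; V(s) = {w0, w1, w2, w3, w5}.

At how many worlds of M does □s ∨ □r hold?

5

Let φ = □s ∨ □r. Evaluate φ at each world:
  w0 (successors {w0, w5}): φ is true.
  w1 (successors {w5}): φ is true.
  w2 (successors {w5}): φ is true.
  w3 (successors {w0, w1, w4}): φ is false.
  w4 (successors {w4}): φ is true.
  w5 (successors {w1, w2, w3}): φ is true.
For instance, at w5:
  At w5: □s is true, □r is false, so □s ∨ □r is true.
    At w5: □s requires s at every successor {w1, w2, w3}.
      At w1: s is true.
      At w2: s is true.
      At w3: s is true.
    So □s is true at w5.
    At w5: □r requires r at every successor {w1, w2, w3}.
      r fails at w1, so □r is false at w5.
Satisfying worlds: {w0, w1, w2, w4, w5}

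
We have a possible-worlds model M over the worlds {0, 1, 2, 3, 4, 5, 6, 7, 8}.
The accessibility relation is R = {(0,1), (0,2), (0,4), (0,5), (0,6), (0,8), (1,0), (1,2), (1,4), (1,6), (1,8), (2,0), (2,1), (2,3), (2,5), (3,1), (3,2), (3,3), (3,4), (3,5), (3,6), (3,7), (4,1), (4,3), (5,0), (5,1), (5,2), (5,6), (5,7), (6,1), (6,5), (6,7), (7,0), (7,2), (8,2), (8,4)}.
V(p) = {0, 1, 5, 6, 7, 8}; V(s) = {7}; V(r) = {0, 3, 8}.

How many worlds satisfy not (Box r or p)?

3

Let φ = not (Box r or p). Evaluate φ at each world:
  0 (successors {1, 2, 4, 5, 6, 8}): φ is false.
  1 (successors {0, 2, 4, 6, 8}): φ is false.
  2 (successors {0, 1, 3, 5}): φ is true.
  3 (successors {1, 2, 3, 4, 5, 6, 7}): φ is true.
  4 (successors {1, 3}): φ is true.
  5 (successors {0, 1, 2, 6, 7}): φ is false.
  6 (successors {1, 5, 7}): φ is false.
  7 (successors {0, 2}): φ is false.
  8 (successors {2, 4}): φ is false.
For instance, at 1:
  At 1: Box r or p is true, so not (Box r or p) is false.
    At 1: Box r is false, p is true, so Box r or p is true.
      At 1: Box r requires r at every successor {0, 2, 4, 6, 8}.
        r fails at 2, so Box r is false at 1.
Satisfying worlds: {2, 3, 4}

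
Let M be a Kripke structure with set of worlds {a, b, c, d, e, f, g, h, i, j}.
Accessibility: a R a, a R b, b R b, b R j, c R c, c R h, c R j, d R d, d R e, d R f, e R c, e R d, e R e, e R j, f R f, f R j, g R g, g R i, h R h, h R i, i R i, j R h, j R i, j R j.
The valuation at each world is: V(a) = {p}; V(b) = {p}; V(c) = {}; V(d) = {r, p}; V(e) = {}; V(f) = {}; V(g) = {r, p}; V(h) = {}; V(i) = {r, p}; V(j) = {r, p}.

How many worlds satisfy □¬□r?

Let φ = □¬□r. Evaluate φ at each world:
  a (successors {a, b}): φ is true.
  b (successors {b, j}): φ is true.
  c (successors {c, h, j}): φ is true.
  d (successors {d, e, f}): φ is true.
  e (successors {c, d, e, j}): φ is true.
  f (successors {f, j}): φ is true.
  g (successors {g, i}): φ is false.
  h (successors {h, i}): φ is false.
  i (successors {i}): φ is false.
  j (successors {h, i, j}): φ is false.
For instance, at h:
  At h: □¬□r requires ¬□r at every successor {h, i}.
    ¬□r fails at i, so □¬□r is false at h.
      At i: □r is true, so ¬□r is false.
Satisfying worlds: {a, b, c, d, e, f}

6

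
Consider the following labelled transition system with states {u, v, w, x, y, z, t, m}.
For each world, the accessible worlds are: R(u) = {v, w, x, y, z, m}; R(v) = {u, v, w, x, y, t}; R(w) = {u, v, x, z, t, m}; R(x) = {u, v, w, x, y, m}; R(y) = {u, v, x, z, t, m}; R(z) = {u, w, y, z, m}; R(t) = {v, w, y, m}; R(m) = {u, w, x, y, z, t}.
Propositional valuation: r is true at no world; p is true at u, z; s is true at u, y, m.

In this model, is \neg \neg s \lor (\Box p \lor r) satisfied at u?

Yes

Recall that \Box ψ holds at a world iff ψ holds at every accessible world, and \Diamond ψ holds iff ψ holds at some accessible world.
At u: \neg \neg s is true, \Box p \lor r is false, so \neg \neg s \lor (\Box p \lor r) is true.
  At u: \Box p is false, r is false, so \Box p \lor r is false.
    At u: \Box p requires p at every successor {v, w, x, y, z, m}.
      p fails at v, so \Box p is false at u.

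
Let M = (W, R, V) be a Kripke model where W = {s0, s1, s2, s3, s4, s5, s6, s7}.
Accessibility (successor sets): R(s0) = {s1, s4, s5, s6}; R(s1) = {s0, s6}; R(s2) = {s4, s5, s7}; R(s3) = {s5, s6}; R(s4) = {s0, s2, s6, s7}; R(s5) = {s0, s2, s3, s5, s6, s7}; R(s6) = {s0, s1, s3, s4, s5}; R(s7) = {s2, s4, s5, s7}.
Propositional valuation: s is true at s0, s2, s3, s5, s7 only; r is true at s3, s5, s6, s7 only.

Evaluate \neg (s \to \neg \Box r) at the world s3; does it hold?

Yes

At s3: s \to \neg \Box r is false, so \neg (s \to \neg \Box r) is true.
  At s3: s is true, \neg \Box r is false, so s \to \neg \Box r is false.
    At s3: \Box r is true, so \neg \Box r is false.
      At s3: \Box r requires r at every successor {s5, s6}.
        At s5: r is true.
        At s6: r is true.
      So \Box r is true at s3.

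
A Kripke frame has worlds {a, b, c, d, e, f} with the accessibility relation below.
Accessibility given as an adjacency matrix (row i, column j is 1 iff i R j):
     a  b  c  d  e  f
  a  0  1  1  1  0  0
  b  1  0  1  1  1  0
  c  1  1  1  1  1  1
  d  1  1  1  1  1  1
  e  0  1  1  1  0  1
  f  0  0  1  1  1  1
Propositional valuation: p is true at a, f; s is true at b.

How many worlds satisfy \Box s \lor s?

Let φ = \Box s \lor s. Evaluate φ at each world:
  a (successors {b, c, d}): φ is false.
  b (successors {a, c, d, e}): φ is true.
  c (successors {a, b, c, d, e, f}): φ is false.
  d (successors {a, b, c, d, e, f}): φ is false.
  e (successors {b, c, d, f}): φ is false.
  f (successors {c, d, e, f}): φ is false.
For instance, at d:
  At d: \Box s is false, s is false, so \Box s \lor s is false.
    At d: \Box s requires s at every successor {a, b, c, d, e, f}.
      s fails at a, so \Box s is false at d.
Satisfying worlds: {b}

1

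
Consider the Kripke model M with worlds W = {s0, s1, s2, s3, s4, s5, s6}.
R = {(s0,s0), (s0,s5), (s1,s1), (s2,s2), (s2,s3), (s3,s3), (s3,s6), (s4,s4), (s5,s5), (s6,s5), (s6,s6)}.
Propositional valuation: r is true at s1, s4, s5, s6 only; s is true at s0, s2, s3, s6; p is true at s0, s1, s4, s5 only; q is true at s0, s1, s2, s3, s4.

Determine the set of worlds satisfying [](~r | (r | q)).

Let φ = [](~r | (r | q)). Evaluate φ at each world:
  s0 (successors {s0, s5}): φ is true.
  s1 (successors {s1}): φ is true.
  s2 (successors {s2, s3}): φ is true.
  s3 (successors {s3, s6}): φ is true.
  s4 (successors {s4}): φ is true.
  s5 (successors {s5}): φ is true.
  s6 (successors {s5, s6}): φ is true.
For instance, at s1:
  At s1: [](~r | (r | q)) requires ~r | (r | q) at every successor {s1}.
    At s1: ~r | (r | q) is true.
  So [](~r | (r | q)) is true at s1.
Satisfying worlds: {s0, s1, s2, s3, s4, s5, s6}

s0, s1, s2, s3, s4, s5, s6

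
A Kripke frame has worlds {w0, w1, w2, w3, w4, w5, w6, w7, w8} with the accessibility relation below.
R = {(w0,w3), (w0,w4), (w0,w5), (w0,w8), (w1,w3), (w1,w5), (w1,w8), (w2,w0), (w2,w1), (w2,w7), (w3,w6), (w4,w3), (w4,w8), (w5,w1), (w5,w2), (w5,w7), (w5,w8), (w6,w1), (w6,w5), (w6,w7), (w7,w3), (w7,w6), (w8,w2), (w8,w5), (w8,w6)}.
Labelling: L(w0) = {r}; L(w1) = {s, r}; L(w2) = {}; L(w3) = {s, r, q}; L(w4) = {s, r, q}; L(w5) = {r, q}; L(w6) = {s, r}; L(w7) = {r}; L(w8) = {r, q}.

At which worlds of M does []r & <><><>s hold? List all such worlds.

w0, w1, w2, w3, w4, w6, w7

Recall that []ψ holds at a world iff ψ holds at every accessible world, and <>ψ holds iff ψ holds at some accessible world.
Let φ = []r & <><><>s. Evaluate φ at each world:
  w0 (successors {w3, w4, w5, w8}): φ is true.
  w1 (successors {w3, w5, w8}): φ is true.
  w2 (successors {w0, w1, w7}): φ is true.
  w3 (successors {w6}): φ is true.
  w4 (successors {w3, w8}): φ is true.
  w5 (successors {w1, w2, w7, w8}): φ is false.
  w6 (successors {w1, w5, w7}): φ is true.
  w7 (successors {w3, w6}): φ is true.
  w8 (successors {w2, w5, w6}): φ is false.
For instance, at w5:
  At w5: []r is false, <><><>s is true, so []r & <><><>s is false.
    At w5: []r requires r at every successor {w1, w2, w7, w8}.
      r fails at w2, so []r is false at w5.
    At w5: <><><>s requires <><>s at some successor in {w1, w2, w7, w8}.
      <><>s holds at w1, so <><><>s is true at w5.
Satisfying worlds: {w0, w1, w2, w3, w4, w6, w7}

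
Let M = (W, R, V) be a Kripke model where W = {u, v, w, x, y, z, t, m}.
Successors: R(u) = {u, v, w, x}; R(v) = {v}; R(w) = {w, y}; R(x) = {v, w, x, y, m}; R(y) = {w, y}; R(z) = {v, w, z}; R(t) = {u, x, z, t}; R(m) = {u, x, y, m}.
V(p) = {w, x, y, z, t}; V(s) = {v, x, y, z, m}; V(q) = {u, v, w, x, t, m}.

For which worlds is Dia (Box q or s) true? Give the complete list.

Let φ = Dia (Box q or s). Evaluate φ at each world:
  u (successors {u, v, w, x}): φ is true.
  v (successors {v}): φ is true.
  w (successors {w, y}): φ is true.
  x (successors {v, w, x, y, m}): φ is true.
  y (successors {w, y}): φ is true.
  z (successors {v, w, z}): φ is true.
  t (successors {u, x, z, t}): φ is true.
  m (successors {u, x, y, m}): φ is true.
For instance, at z:
  At z: Dia (Box q or s) requires Box q or s at some successor in {v, w, z}.
    Box q or s holds at v, so Dia (Box q or s) is true at z.
      At v: Box q is true, s is true, so Box q or s is true.
Satisfying worlds: {u, v, w, x, y, z, t, m}

u, v, w, x, y, z, t, m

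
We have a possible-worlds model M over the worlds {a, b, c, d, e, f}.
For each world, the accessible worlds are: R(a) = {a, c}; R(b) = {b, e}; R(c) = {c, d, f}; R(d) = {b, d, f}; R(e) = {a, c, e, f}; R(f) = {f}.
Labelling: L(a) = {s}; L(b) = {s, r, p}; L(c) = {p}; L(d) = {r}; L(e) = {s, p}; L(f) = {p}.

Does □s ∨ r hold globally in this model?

No

Let φ = □s ∨ r. Evaluate φ at each world:
  a (successors {a, c}): φ is false.
  b (successors {b, e}): φ is true.
  c (successors {c, d, f}): φ is false.
  d (successors {b, d, f}): φ is true.
  e (successors {a, c, e, f}): φ is false.
  f (successors {f}): φ is false.
Detail at a (counterexample):
  At a: □s is false, r is false, so □s ∨ r is false.
    At a: □s requires s at every successor {a, c}.
      s fails at c, so □s is false at a.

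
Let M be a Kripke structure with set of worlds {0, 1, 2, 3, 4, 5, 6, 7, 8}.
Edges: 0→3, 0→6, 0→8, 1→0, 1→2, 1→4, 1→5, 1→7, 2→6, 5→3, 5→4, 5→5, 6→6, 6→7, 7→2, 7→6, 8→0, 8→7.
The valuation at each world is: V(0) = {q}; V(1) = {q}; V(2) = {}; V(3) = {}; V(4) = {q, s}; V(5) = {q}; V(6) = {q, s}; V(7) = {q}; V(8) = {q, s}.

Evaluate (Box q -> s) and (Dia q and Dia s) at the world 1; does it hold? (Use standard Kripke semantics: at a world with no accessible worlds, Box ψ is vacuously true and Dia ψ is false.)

Yes

At 1: Box q -> s is true, Dia q and Dia s is true, so (Box q -> s) and (Dia q and Dia s) is true.
  At 1: Box q is false, s is false, so Box q -> s is true.
    At 1: Box q requires q at every successor {0, 2, 4, 5, 7}.
      q fails at 2, so Box q is false at 1.
  At 1: Dia q is true, Dia s is true, so Dia q and Dia s is true.
    At 1: Dia q requires q at some successor in {0, 2, 4, 5, 7}.
      q holds at 0, so Dia q is true at 1.
    At 1: Dia s requires s at some successor in {0, 2, 4, 5, 7}.
      s holds at 4, so Dia s is true at 1.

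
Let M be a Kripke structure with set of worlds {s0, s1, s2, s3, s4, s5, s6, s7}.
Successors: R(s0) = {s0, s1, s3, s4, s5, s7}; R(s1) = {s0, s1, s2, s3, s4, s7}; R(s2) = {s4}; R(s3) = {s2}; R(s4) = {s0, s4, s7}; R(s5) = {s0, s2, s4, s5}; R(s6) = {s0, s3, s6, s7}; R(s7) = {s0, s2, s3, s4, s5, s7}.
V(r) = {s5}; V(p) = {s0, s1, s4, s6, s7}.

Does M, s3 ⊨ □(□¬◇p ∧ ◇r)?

No

Recall that □ψ holds at a world iff ψ holds at every accessible world, and ◇ψ holds iff ψ holds at some accessible world.
At s3: □(□¬◇p ∧ ◇r) requires □¬◇p ∧ ◇r at every successor {s2}.
  □¬◇p ∧ ◇r fails at s2, so □(□¬◇p ∧ ◇r) is false at s3.
    At s2: □¬◇p is false, ◇r is false, so □¬◇p ∧ ◇r is false.
      At s2: □¬◇p requires ¬◇p at every successor {s4}.
        ¬◇p fails at s4, so □¬◇p is false at s2.
      At s2: ◇r requires r at some successor in {s4}.
        At s4: r is false.
      So ◇r is false at s2.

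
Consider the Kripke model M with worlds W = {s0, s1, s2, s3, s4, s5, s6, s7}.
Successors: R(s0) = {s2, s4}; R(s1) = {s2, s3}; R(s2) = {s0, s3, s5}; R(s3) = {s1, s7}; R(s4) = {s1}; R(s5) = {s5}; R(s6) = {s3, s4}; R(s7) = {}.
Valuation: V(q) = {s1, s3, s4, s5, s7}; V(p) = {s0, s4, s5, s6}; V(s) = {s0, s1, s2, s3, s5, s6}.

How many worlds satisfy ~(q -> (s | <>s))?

1

Let φ = ~(q -> (s | <>s)). Evaluate φ at each world:
  s0 (successors {s2, s4}): φ is false.
  s1 (successors {s2, s3}): φ is false.
  s2 (successors {s0, s3, s5}): φ is false.
  s3 (successors {s1, s7}): φ is false.
  s4 (successors {s1}): φ is false.
  s5 (successors {s5}): φ is false.
  s6 (successors {s3, s4}): φ is false.
  s7 (successors ∅): φ is true.
For instance, at s6:
  At s6: q -> (s | <>s) is true, so ~(q -> (s | <>s)) is false.
    At s6: q is false, s | <>s is true, so q -> (s | <>s) is true.
      At s6: s is true, <>s is true, so s | <>s is true.
Satisfying worlds: {s7}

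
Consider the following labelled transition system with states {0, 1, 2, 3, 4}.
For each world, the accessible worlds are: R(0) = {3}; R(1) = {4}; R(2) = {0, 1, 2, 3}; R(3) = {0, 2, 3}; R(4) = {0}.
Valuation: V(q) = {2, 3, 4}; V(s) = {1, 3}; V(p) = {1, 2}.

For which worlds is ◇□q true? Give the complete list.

2, 3, 4

Let φ = ◇□q. Evaluate φ at each world:
  0 (successors {3}): φ is false.
  1 (successors {4}): φ is false.
  2 (successors {0, 1, 2, 3}): φ is true.
  3 (successors {0, 2, 3}): φ is true.
  4 (successors {0}): φ is true.
For instance, at 3:
  At 3: ◇□q requires □q at some successor in {0, 2, 3}.
    □q holds at 0, so ◇□q is true at 3.
      At 0: □q requires q at every successor {3}.
        At 3: q is true.
      So □q is true at 0.
Satisfying worlds: {2, 3, 4}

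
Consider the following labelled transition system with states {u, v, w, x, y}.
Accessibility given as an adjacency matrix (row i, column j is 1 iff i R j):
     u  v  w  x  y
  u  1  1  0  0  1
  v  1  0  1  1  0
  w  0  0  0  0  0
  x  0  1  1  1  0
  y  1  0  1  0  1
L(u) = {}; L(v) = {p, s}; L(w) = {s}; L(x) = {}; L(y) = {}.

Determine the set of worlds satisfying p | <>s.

Let φ = p | <>s. Evaluate φ at each world:
  u (successors {u, v, y}): φ is true.
  v (successors {u, w, x}): φ is true.
  w (successors ∅): φ is false.
  x (successors {v, w, x}): φ is true.
  y (successors {u, w, y}): φ is true.
For instance, at v:
  At v: p is true, <>s is true, so p | <>s is true.
    At v: <>s requires s at some successor in {u, w, x}.
      s holds at w, so <>s is true at v.
Satisfying worlds: {u, v, x, y}

u, v, x, y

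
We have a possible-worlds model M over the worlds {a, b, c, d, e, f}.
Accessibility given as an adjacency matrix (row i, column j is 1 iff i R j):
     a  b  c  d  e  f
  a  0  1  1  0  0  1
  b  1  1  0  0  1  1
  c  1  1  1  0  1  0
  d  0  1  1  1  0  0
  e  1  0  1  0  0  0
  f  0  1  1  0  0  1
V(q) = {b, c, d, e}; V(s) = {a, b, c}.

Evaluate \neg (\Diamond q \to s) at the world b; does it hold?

At b: \Diamond q \to s is true, so \neg (\Diamond q \to s) is false.
  At b: \Diamond q is true, s is true, so \Diamond q \to s is true.
    At b: \Diamond q requires q at some successor in {a, b, e, f}.
      q holds at b, so \Diamond q is true at b.

No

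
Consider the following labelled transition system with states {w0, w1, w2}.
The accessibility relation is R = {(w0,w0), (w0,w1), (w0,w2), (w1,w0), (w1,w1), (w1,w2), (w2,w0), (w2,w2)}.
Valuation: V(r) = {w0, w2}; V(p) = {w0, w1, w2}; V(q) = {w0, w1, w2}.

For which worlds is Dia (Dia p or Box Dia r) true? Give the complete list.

Recall that Box ψ holds at a world iff ψ holds at every accessible world, and Dia ψ holds iff ψ holds at some accessible world.
Let φ = Dia (Dia p or Box Dia r). Evaluate φ at each world:
  w0 (successors {w0, w1, w2}): φ is true.
  w1 (successors {w0, w1, w2}): φ is true.
  w2 (successors {w0, w2}): φ is true.
For instance, at w2:
  At w2: Dia (Dia p or Box Dia r) requires Dia p or Box Dia r at some successor in {w0, w2}.
    Dia p or Box Dia r holds at w0, so Dia (Dia p or Box Dia r) is true at w2.
      At w0: Dia p is true, Box Dia r is true, so Dia p or Box Dia r is true.
Satisfying worlds: {w0, w1, w2}

w0, w1, w2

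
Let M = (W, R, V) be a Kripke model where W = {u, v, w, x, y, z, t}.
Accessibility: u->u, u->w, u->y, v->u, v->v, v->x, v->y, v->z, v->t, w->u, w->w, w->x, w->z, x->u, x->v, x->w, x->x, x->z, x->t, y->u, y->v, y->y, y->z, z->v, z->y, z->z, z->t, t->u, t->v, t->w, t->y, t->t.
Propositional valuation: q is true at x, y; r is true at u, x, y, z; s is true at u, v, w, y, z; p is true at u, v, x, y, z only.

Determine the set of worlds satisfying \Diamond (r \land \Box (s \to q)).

none

Let φ = \Diamond (r \land \Box (s \to q)). Evaluate φ at each world:
  u (successors {u, w, y}): φ is false.
  v (successors {u, v, x, y, z, t}): φ is false.
  w (successors {u, w, x, z}): φ is false.
  x (successors {u, v, w, x, z, t}): φ is false.
  y (successors {u, v, y, z}): φ is false.
  z (successors {v, y, z, t}): φ is false.
  t (successors {u, v, w, y, t}): φ is false.
For instance, at t:
  At t: \Diamond (r \land \Box (s \to q)) requires r \land \Box (s \to q) at some successor in {u, v, w, y, t}.
    At u: r \land \Box (s \to q) is false.
    At v: r \land \Box (s \to q) is false.
    At w: r \land \Box (s \to q) is false.
    At y: r \land \Box (s \to q) is false.
    At t: r \land \Box (s \to q) is false.
  So \Diamond (r \land \Box (s \to q)) is false at t.
Satisfying worlds: none.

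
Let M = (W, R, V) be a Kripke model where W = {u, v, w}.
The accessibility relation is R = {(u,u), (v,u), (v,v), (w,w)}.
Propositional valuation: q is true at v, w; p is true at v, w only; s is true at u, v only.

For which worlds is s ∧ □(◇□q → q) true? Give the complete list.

Recall that □ψ holds at a world iff ψ holds at every accessible world, and ◇ψ holds iff ψ holds at some accessible world.
Let φ = s ∧ □(◇□q → q). Evaluate φ at each world:
  u (successors {u}): φ is true.
  v (successors {u, v}): φ is true.
  w (successors {w}): φ is false.
For instance, at v:
  At v: s is true, □(◇□q → q) is true, so s ∧ □(◇□q → q) is true.
    At v: □(◇□q → q) requires ◇□q → q at every successor {u, v}.
      At u: ◇□q → q is true.
      At v: ◇□q → q is true.
    So □(◇□q → q) is true at v.
Satisfying worlds: {u, v}

u, v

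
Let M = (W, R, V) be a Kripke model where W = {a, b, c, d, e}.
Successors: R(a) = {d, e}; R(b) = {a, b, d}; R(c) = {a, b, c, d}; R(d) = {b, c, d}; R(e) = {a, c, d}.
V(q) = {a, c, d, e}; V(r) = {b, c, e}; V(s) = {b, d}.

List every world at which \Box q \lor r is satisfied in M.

a, b, c, e

Recall that \Box ψ holds at a world iff ψ holds at every accessible world, and \Diamond ψ holds iff ψ holds at some accessible world.
Let φ = \Box q \lor r. Evaluate φ at each world:
  a (successors {d, e}): φ is true.
  b (successors {a, b, d}): φ is true.
  c (successors {a, b, c, d}): φ is true.
  d (successors {b, c, d}): φ is false.
  e (successors {a, c, d}): φ is true.
For instance, at d:
  At d: \Box q is false, r is false, so \Box q \lor r is false.
    At d: \Box q requires q at every successor {b, c, d}.
      q fails at b, so \Box q is false at d.
Satisfying worlds: {a, b, c, e}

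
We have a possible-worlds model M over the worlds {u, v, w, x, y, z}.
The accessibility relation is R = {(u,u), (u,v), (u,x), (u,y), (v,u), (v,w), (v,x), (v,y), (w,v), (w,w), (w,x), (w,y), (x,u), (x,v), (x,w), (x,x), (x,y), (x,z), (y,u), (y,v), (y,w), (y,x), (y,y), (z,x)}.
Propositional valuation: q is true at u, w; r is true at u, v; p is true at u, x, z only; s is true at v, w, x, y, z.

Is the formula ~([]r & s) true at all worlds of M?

Let φ = ~([]r & s). Evaluate φ at each world:
  u (successors {u, v, x, y}): φ is true.
  v (successors {u, w, x, y}): φ is true.
  w (successors {v, w, x, y}): φ is true.
  x (successors {u, v, w, x, y, z}): φ is true.
  y (successors {u, v, w, x, y}): φ is true.
  z (successors {x}): φ is true.
For instance, at u:
  At u: []r & s is false, so ~([]r & s) is true.
    At u: []r is false, s is false, so []r & s is false.
      At u: []r requires r at every successor {u, v, x, y}.
        r fails at x, so []r is false at u.

Yes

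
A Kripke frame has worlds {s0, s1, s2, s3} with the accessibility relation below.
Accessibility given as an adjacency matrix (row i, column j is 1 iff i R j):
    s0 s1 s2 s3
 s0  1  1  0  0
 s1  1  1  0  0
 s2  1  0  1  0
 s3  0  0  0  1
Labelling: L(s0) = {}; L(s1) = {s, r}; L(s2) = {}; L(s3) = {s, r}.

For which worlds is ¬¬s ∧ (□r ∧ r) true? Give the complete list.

s3

Recall that □ψ holds at a world iff ψ holds at every accessible world, and ◇ψ holds iff ψ holds at some accessible world.
Let φ = ¬¬s ∧ (□r ∧ r). Evaluate φ at each world:
  s0 (successors {s0, s1}): φ is false.
  s1 (successors {s0, s1}): φ is false.
  s2 (successors {s0, s2}): φ is false.
  s3 (successors {s3}): φ is true.
For instance, at s1:
  At s1: ¬¬s is true, □r ∧ r is false, so ¬¬s ∧ (□r ∧ r) is false.
    At s1: □r is false, r is true, so □r ∧ r is false.
      At s1: □r requires r at every successor {s0, s1}.
        r fails at s0, so □r is false at s1.
Satisfying worlds: {s3}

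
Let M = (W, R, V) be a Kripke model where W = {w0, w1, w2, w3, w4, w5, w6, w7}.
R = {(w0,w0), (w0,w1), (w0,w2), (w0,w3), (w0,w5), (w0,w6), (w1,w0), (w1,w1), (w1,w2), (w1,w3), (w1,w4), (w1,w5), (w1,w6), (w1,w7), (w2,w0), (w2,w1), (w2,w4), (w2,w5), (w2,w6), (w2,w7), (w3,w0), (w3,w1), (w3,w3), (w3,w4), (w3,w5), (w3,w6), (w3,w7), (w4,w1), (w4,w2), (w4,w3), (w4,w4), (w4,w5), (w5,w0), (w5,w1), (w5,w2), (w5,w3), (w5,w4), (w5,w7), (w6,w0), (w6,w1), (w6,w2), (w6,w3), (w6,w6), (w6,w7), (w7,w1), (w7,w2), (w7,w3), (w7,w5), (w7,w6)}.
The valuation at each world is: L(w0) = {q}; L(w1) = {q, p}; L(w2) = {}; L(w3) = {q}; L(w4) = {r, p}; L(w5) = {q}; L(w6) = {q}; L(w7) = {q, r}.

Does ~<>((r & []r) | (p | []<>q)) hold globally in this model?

No

Recall that []ψ holds at a world iff ψ holds at every accessible world, and <>ψ holds iff ψ holds at some accessible world.
Let φ = ~<>((r & []r) | (p | []<>q)). Evaluate φ at each world:
  w0 (successors {w0, w1, w2, w3, w5, w6}): φ is false.
  w1 (successors {w0, w1, w2, w3, w4, w5, w6, w7}): φ is false.
  w2 (successors {w0, w1, w4, w5, w6, w7}): φ is false.
  w3 (successors {w0, w1, w3, w4, w5, w6, w7}): φ is false.
  w4 (successors {w1, w2, w3, w4, w5}): φ is false.
  w5 (successors {w0, w1, w2, w3, w4, w7}): φ is false.
  w6 (successors {w0, w1, w2, w3, w6, w7}): φ is false.
  w7 (successors {w1, w2, w3, w5, w6}): φ is false.
Detail at w0 (counterexample):
  At w0: <>((r & []r) | (p | []<>q)) is true, so ~<>((r & []r) | (p | []<>q)) is false.
    At w0: <>((r & []r) | (p | []<>q)) requires (r & []r) | (p | []<>q) at some successor in {w0, w1, w2, w3, w5, w6}.
      (r & []r) | (p | []<>q) holds at w0, so <>((r & []r) | (p | []<>q)) is true at w0.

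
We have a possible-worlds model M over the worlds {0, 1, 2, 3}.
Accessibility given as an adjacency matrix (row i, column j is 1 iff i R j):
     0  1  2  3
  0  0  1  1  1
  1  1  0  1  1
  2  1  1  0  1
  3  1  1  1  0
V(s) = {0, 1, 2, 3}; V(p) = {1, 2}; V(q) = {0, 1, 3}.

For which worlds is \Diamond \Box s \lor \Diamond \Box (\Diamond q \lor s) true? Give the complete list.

0, 1, 2, 3

Let φ = \Diamond \Box s \lor \Diamond \Box (\Diamond q \lor s). Evaluate φ at each world:
  0 (successors {1, 2, 3}): φ is true.
  1 (successors {0, 2, 3}): φ is true.
  2 (successors {0, 1, 3}): φ is true.
  3 (successors {0, 1, 2}): φ is true.
For instance, at 1:
  At 1: \Diamond \Box s is true, \Diamond \Box (\Diamond q \lor s) is true, so \Diamond \Box s \lor \Diamond \Box (\Diamond q \lor s) is true.
    At 1: \Diamond \Box s requires \Box s at some successor in {0, 2, 3}.
      \Box s holds at 0, so \Diamond \Box s is true at 1.
    At 1: \Diamond \Box (\Diamond q \lor s) requires \Box (\Diamond q \lor s) at some successor in {0, 2, 3}.
      \Box (\Diamond q \lor s) holds at 0, so \Diamond \Box (\Diamond q \lor s) is true at 1.
Satisfying worlds: {0, 1, 2, 3}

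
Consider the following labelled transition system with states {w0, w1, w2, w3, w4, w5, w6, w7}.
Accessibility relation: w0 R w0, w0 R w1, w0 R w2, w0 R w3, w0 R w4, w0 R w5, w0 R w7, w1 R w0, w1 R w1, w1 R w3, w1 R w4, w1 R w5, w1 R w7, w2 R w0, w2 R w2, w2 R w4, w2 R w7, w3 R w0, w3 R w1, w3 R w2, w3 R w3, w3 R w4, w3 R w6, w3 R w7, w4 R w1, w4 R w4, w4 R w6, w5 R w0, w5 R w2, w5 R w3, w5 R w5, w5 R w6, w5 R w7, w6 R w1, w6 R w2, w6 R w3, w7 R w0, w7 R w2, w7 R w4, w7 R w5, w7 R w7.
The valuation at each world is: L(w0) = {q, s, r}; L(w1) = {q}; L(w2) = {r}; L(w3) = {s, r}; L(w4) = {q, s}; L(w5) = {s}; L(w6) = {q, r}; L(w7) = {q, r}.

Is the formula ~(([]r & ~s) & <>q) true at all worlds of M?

Let φ = ~(([]r & ~s) & <>q). Evaluate φ at each world:
  w0 (successors {w0, w1, w2, w3, w4, w5, w7}): φ is true.
  w1 (successors {w0, w1, w3, w4, w5, w7}): φ is true.
  w2 (successors {w0, w2, w4, w7}): φ is true.
  w3 (successors {w0, w1, w2, w3, w4, w6, w7}): φ is true.
  w4 (successors {w1, w4, w6}): φ is true.
  w5 (successors {w0, w2, w3, w5, w6, w7}): φ is true.
  w6 (successors {w1, w2, w3}): φ is true.
  w7 (successors {w0, w2, w4, w5, w7}): φ is true.
For instance, at w7:
  At w7: ([]r & ~s) & <>q is false, so ~(([]r & ~s) & <>q) is true.
    At w7: []r & ~s is false, <>q is true, so ([]r & ~s) & <>q is false.
      At w7: []r is false, ~s is true, so []r & ~s is false.
      At w7: <>q requires q at some successor in {w0, w2, w4, w5, w7}.
        q holds at w0, so <>q is true at w7.

Yes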